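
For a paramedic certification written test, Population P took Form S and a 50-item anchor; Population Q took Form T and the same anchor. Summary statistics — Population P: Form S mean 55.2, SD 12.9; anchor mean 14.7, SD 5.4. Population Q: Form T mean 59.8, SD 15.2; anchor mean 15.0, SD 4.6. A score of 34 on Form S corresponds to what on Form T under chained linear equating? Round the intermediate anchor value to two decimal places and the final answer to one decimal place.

Form S → anchor (Population P): v = (5.4/12.9)(34 − 55.2) + 14.7 = 5.83
anchor → Form T (Population Q): y = (15.2/4.6)(5.83 − 15.0) + 59.8 = 29.5

29.5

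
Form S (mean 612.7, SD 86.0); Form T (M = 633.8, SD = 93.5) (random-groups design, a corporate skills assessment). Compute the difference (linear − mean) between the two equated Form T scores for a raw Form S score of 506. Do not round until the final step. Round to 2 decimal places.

Mean-equated: 506 + (633.8 − 612.7) = 527.10
Linear-equated: (93.5/86.0)(506 − 612.7) + 633.8 = 517.795
Difference = 517.795 − 527.10 = -9.31

-9.31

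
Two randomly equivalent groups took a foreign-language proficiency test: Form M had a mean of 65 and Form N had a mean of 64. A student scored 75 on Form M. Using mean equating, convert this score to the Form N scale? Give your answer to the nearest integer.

Mean equating: y = x + (M_Y − M_X) = 75 + (64 − 65) = 74

74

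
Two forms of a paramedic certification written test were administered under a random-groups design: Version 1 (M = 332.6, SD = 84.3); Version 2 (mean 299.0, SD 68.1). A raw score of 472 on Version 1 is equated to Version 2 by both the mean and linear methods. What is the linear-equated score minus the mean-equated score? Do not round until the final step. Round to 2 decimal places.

-26.79

Mean-equated: 472 + (299.0 − 332.6) = 438.40
Linear-equated: (68.1/84.3)(472 − 332.6) + 299.0 = 411.611
Difference = 411.611 − 438.40 = -26.79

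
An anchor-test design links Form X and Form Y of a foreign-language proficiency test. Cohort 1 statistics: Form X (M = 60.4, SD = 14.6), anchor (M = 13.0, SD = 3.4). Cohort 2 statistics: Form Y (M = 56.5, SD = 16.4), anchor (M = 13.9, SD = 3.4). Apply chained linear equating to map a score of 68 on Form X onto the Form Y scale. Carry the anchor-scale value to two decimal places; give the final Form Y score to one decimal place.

60.7

Form X → anchor (Cohort 1): v = (3.4/14.6)(68 − 60.4) + 13.0 = 14.77
anchor → Form Y (Cohort 2): y = (16.4/3.4)(14.77 − 13.9) + 56.5 = 60.7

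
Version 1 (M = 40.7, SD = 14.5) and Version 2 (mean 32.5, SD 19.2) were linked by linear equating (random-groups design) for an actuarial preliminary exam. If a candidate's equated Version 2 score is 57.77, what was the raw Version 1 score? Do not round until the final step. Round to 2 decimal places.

Invert y = (SD_Y/SD_X)(x − M_X) + M_Y:
x = (SD_X/SD_Y)(y − M_Y) + M_X = (14.5/19.2)(57.77 − 32.5) + 40.7
x = 0.755208 × 25.270 + 40.7 = 59.78

59.78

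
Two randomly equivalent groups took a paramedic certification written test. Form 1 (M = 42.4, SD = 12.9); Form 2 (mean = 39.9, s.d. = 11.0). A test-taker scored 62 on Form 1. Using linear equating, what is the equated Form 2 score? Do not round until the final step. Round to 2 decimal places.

Linear equating: y = (SD_Y/SD_X)(x − M_X) + M_Y
y = (11.0/12.9)(62 − 42.4) + 39.9
y = 0.852713 × 19.6 + 39.9 = 16.7132 + 39.9 = 56.61

56.61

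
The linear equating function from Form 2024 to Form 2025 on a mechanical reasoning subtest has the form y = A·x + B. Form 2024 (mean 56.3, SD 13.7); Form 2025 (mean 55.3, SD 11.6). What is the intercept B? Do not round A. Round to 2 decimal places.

7.63

A = SD_Y / SD_X = 11.6 / 13.7 = 0.846715
B = M_Y − A·M_X = 55.3 − 0.846715 × 56.3 = 7.63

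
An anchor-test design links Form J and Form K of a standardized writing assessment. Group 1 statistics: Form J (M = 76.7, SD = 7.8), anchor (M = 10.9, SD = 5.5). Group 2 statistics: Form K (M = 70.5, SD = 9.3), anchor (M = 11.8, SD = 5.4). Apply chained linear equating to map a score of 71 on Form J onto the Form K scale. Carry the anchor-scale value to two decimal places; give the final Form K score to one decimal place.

62.0

Form J → anchor (Group 1): v = (5.5/7.8)(71 − 76.7) + 10.9 = 6.88
anchor → Form K (Group 2): y = (9.3/5.4)(6.88 − 11.8) + 70.5 = 62.0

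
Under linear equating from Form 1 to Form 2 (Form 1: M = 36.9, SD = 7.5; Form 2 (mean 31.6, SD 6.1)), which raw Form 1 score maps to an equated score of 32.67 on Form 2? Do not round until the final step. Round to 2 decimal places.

38.22

Invert y = (SD_Y/SD_X)(x − M_X) + M_Y:
x = (SD_X/SD_Y)(y − M_Y) + M_X = (7.5/6.1)(32.67 − 31.6) + 36.9
x = 1.229508 × 1.070 + 36.9 = 38.22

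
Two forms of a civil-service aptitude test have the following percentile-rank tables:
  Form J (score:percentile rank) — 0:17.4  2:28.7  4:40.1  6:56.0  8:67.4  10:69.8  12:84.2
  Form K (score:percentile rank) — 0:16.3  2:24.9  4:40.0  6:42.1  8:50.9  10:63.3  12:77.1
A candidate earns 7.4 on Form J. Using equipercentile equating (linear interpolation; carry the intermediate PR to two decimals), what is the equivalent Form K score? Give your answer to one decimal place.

PR of 7.4 on Form J: 56.0 + (7.4 − 6)/(8 − 6) × (67.4 − 56.0) = 63.98
On Form K, PR 63.98 falls between score 10 (PR 63.3) and 12 (PR 77.1).
Interpolate: 10 + (63.98 − 63.3)/(77.1 − 63.3) × (12 − 10) = 10.1

10.1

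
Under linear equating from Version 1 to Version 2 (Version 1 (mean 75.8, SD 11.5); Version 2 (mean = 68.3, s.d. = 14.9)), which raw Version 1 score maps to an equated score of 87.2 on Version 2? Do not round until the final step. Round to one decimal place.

Invert y = (SD_Y/SD_X)(x − M_X) + M_Y:
x = (SD_X/SD_Y)(y − M_Y) + M_X = (11.5/14.9)(87.2 − 68.3) + 75.8
x = 0.771812 × 18.900 + 75.8 = 90.4

90.4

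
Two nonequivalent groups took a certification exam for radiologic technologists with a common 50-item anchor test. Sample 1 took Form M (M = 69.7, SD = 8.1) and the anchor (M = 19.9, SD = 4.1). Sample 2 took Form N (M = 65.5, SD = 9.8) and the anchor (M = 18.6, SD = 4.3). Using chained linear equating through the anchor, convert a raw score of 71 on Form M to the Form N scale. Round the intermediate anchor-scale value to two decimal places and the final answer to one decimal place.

Form M → anchor (Sample 1): v = (4.1/8.1)(71 − 69.7) + 19.9 = 20.56
anchor → Form N (Sample 2): y = (9.8/4.3)(20.56 − 18.6) + 65.5 = 70.0

70.0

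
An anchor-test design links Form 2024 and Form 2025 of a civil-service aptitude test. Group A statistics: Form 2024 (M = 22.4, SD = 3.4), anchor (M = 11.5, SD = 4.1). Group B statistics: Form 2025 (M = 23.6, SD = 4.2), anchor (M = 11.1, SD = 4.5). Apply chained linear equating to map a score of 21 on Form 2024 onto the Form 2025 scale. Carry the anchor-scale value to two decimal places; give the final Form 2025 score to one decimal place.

Form 2024 → anchor (Group A): v = (4.1/3.4)(21 − 22.4) + 11.5 = 9.81
anchor → Form 2025 (Group B): y = (4.2/4.5)(9.81 − 11.1) + 23.6 = 22.4

22.4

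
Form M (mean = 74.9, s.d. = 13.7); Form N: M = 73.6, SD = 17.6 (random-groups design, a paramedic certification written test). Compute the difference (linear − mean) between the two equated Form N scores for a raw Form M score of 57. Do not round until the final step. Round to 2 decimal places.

Mean-equated: 57 + (73.6 − 74.9) = 55.70
Linear-equated: (17.6/13.7)(57 − 74.9) + 73.6 = 50.604
Difference = 50.604 − 55.70 = -5.10

-5.10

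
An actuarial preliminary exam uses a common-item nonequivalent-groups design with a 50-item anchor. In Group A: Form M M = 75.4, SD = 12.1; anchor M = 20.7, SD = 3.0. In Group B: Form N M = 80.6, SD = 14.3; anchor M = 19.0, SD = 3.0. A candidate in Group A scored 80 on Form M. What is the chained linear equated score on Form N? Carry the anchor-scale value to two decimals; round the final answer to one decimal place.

94.1

Form M → anchor (Group A): v = (3.0/12.1)(80 − 75.4) + 20.7 = 21.84
anchor → Form N (Group B): y = (14.3/3.0)(21.84 − 19.0) + 80.6 = 94.1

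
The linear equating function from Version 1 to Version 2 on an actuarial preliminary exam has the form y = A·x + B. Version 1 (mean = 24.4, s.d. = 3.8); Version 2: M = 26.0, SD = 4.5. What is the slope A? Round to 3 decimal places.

A = SD_Y / SD_X = 4.5 / 3.8 = 1.184

1.184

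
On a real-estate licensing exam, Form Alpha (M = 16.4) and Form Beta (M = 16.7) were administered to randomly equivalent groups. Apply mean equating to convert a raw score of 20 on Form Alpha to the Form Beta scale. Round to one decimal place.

20.3

Mean equating: y = x + (M_Y − M_X) = 20 + (16.7 − 16.4) = 20.3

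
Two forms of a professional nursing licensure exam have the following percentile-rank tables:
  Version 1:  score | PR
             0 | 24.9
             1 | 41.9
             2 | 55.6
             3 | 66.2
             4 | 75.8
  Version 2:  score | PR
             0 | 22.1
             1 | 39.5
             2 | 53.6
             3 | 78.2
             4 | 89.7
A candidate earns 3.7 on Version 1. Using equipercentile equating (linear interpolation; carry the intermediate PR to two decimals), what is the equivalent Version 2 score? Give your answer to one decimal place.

PR of 3.7 on Version 1: 66.2 + (3.7 − 3)/(4 − 3) × (75.8 − 66.2) = 72.92
On Version 2, PR 72.92 falls between score 2 (PR 53.6) and 3 (PR 78.2).
Interpolate: 2 + (72.92 − 53.6)/(78.2 − 53.6) × (3 − 2) = 2.8

2.8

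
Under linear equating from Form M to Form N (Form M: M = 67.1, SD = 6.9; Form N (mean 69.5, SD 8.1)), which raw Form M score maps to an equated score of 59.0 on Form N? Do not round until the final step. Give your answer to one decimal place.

Invert y = (SD_Y/SD_X)(x − M_X) + M_Y:
x = (SD_X/SD_Y)(y − M_Y) + M_X = (6.9/8.1)(59.0 − 69.5) + 67.1
x = 0.851852 × -10.500 + 67.1 = 58.2

58.2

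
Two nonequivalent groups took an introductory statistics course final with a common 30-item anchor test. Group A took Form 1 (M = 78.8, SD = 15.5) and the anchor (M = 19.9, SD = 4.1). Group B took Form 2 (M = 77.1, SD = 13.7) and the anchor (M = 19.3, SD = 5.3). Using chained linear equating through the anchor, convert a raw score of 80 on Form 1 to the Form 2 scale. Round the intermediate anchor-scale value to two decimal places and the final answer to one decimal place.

Form 1 → anchor (Group A): v = (4.1/15.5)(80 − 78.8) + 19.9 = 20.22
anchor → Form 2 (Group B): y = (13.7/5.3)(20.22 − 19.3) + 77.1 = 79.5

79.5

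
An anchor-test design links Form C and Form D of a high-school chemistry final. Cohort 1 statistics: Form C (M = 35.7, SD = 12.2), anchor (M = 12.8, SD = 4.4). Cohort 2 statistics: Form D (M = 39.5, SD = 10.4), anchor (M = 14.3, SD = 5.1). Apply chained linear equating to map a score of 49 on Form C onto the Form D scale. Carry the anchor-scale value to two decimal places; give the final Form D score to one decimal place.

46.2

Form C → anchor (Cohort 1): v = (4.4/12.2)(49 − 35.7) + 12.8 = 17.60
anchor → Form D (Cohort 2): y = (10.4/5.1)(17.60 − 14.3) + 39.5 = 46.2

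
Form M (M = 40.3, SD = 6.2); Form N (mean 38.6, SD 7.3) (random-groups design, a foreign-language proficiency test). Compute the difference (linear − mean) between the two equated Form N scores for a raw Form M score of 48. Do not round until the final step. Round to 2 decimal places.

Mean-equated: 48 + (38.6 − 40.3) = 46.30
Linear-equated: (7.3/6.2)(48 − 40.3) + 38.6 = 47.666
Difference = 47.666 − 46.30 = 1.37

1.37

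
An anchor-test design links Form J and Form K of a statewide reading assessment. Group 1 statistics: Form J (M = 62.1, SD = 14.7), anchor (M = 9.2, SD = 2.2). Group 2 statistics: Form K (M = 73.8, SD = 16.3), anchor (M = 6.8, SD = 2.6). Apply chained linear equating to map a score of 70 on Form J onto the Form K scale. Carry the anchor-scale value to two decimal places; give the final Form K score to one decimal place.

96.2

Form J → anchor (Group 1): v = (2.2/14.7)(70 − 62.1) + 9.2 = 10.38
anchor → Form K (Group 2): y = (16.3/2.6)(10.38 − 6.8) + 73.8 = 96.2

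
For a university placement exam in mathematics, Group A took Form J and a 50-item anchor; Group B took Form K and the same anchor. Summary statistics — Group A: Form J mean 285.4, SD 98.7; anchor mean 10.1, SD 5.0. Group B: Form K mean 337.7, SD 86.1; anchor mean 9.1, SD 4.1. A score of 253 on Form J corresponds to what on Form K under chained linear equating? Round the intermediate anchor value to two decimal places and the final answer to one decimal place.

324.3

Form J → anchor (Group A): v = (5.0/98.7)(253 − 285.4) + 10.1 = 8.46
anchor → Form K (Group B): y = (86.1/4.1)(8.46 − 9.1) + 337.7 = 324.3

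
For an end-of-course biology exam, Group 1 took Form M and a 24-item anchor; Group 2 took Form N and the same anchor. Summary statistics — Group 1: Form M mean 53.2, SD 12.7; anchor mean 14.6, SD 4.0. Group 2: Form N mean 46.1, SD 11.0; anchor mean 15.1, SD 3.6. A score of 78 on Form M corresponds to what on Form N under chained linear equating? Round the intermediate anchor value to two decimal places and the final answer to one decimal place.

68.4

Form M → anchor (Group 1): v = (4.0/12.7)(78 − 53.2) + 14.6 = 22.41
anchor → Form N (Group 2): y = (11.0/3.6)(22.41 − 15.1) + 46.1 = 68.4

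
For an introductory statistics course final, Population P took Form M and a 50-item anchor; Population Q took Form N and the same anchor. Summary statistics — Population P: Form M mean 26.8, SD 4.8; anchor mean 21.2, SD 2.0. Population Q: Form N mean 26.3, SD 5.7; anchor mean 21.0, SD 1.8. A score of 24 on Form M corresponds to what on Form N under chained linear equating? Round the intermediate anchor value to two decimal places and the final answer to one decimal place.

Form M → anchor (Population P): v = (2.0/4.8)(24 − 26.8) + 21.2 = 20.03
anchor → Form N (Population Q): y = (5.7/1.8)(20.03 − 21.0) + 26.3 = 23.2

23.2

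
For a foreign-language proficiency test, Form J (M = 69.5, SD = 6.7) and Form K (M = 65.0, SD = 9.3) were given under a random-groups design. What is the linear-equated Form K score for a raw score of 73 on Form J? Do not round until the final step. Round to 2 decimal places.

Linear equating: y = (SD_Y/SD_X)(x − M_X) + M_Y
y = (9.3/6.7)(73 − 69.5) + 65.0
y = 1.388060 × 3.5 + 65.0 = 4.8582 + 65.0 = 69.86

69.86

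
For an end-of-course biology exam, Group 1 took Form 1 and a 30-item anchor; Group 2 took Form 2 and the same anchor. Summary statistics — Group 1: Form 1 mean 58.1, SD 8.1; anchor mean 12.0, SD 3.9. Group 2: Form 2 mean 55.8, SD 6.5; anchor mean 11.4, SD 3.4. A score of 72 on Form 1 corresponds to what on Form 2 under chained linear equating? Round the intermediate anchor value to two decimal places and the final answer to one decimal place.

69.7

Form 1 → anchor (Group 1): v = (3.9/8.1)(72 − 58.1) + 12.0 = 18.69
anchor → Form 2 (Group 2): y = (6.5/3.4)(18.69 − 11.4) + 55.8 = 69.7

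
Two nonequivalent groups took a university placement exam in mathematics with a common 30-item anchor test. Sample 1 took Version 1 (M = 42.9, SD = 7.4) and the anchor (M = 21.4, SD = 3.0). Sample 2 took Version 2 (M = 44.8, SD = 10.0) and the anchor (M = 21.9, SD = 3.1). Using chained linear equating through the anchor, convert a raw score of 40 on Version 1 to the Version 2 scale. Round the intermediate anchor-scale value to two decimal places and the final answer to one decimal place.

39.4

Version 1 → anchor (Sample 1): v = (3.0/7.4)(40 − 42.9) + 21.4 = 20.22
anchor → Version 2 (Sample 2): y = (10.0/3.1)(20.22 − 21.9) + 44.8 = 39.4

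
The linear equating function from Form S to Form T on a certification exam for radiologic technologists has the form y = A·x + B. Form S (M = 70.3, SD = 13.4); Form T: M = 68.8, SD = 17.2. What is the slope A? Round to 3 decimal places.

A = SD_Y / SD_X = 17.2 / 13.4 = 1.284

1.284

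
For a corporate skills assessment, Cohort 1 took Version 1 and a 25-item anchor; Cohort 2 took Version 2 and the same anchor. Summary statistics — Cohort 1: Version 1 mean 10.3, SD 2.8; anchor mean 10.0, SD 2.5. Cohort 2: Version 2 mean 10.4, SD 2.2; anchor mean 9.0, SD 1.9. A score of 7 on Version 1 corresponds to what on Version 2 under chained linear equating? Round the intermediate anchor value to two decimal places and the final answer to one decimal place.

Version 1 → anchor (Cohort 1): v = (2.5/2.8)(7 − 10.3) + 10.0 = 7.05
anchor → Version 2 (Cohort 2): y = (2.2/1.9)(7.05 − 9.0) + 10.4 = 8.1

8.1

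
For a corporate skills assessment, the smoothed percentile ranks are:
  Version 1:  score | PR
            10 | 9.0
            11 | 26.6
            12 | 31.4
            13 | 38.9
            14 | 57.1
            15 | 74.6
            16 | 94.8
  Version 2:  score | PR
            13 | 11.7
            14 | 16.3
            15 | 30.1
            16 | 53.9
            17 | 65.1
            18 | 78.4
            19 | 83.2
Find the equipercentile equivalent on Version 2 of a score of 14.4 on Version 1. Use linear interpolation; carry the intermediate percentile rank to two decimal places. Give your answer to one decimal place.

PR of 14.4 on Version 1: 57.1 + (14.4 − 14)/(15 − 14) × (74.6 − 57.1) = 64.10
On Version 2, PR 64.10 falls between score 16 (PR 53.9) and 17 (PR 65.1).
Interpolate: 16 + (64.10 − 53.9)/(65.1 − 53.9) × (17 − 16) = 16.9

16.9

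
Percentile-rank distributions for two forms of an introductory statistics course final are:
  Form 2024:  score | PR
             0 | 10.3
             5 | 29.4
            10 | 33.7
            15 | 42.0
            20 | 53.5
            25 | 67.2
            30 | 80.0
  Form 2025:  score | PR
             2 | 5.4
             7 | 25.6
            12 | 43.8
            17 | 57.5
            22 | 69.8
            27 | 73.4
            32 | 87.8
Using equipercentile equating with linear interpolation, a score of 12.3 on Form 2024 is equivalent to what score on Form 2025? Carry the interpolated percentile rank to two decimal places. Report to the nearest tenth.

PR of 12.3 on Form 2024: 33.7 + (12.3 − 10)/(15 − 10) × (42.0 − 33.7) = 37.52
On Form 2025, PR 37.52 falls between score 7 (PR 25.6) and 12 (PR 43.8).
Interpolate: 7 + (37.52 − 25.6)/(43.8 − 25.6) × (12 − 7) = 10.3

10.3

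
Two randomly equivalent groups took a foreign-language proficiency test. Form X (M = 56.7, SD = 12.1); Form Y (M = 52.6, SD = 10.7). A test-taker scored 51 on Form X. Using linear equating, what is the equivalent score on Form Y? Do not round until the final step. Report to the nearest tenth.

47.6

Linear equating: y = (SD_Y/SD_X)(x − M_X) + M_Y
y = (10.7/12.1)(51 − 56.7) + 52.6
y = 0.884298 × -5.7 + 52.6 = -5.0405 + 52.6 = 47.6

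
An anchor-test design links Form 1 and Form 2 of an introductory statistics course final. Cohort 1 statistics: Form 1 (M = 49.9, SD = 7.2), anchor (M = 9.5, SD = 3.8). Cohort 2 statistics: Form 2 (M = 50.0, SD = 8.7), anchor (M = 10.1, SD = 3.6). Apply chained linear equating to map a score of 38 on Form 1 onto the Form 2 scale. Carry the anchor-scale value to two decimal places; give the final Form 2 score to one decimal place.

Form 1 → anchor (Cohort 1): v = (3.8/7.2)(38 − 49.9) + 9.5 = 3.22
anchor → Form 2 (Cohort 2): y = (8.7/3.6)(3.22 − 10.1) + 50.0 = 33.4

33.4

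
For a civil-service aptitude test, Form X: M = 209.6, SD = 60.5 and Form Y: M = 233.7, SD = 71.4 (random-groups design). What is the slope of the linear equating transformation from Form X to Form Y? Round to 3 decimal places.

A = SD_Y / SD_X = 71.4 / 60.5 = 1.180

1.180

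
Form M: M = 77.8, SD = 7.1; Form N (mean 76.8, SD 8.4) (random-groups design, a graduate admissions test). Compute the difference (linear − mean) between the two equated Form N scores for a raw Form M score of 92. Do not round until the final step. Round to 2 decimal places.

Mean-equated: 92 + (76.8 − 77.8) = 91.00
Linear-equated: (8.4/7.1)(92 − 77.8) + 76.8 = 93.600
Difference = 93.600 − 91.00 = 2.60

2.60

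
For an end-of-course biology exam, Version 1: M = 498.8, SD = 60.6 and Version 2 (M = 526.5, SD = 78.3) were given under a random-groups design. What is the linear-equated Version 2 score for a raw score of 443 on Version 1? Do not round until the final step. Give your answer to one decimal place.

Linear equating: y = (SD_Y/SD_X)(x − M_X) + M_Y
y = (78.3/60.6)(443 − 498.8) + 526.5
y = 1.292079 × -55.8 + 526.5 = -72.0980 + 526.5 = 454.4

454.4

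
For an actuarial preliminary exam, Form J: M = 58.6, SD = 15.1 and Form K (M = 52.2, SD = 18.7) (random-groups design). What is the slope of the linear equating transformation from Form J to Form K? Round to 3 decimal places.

1.238

A = SD_Y / SD_X = 18.7 / 15.1 = 1.238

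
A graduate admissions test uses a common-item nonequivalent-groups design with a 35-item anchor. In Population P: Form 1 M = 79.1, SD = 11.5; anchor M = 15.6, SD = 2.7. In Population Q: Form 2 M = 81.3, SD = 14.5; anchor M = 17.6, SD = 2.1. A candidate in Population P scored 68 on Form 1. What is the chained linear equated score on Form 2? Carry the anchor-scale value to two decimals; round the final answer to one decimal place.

Form 1 → anchor (Population P): v = (2.7/11.5)(68 − 79.1) + 15.6 = 12.99
anchor → Form 2 (Population Q): y = (14.5/2.1)(12.99 − 17.6) + 81.3 = 49.5

49.5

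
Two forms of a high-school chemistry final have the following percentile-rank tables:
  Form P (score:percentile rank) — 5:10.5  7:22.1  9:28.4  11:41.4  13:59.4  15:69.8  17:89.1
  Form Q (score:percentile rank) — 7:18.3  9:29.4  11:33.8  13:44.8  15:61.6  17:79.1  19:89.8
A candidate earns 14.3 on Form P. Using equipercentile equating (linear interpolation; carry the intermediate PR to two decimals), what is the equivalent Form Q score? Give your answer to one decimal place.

15.5

PR of 14.3 on Form P: 59.4 + (14.3 − 13)/(15 − 13) × (69.8 − 59.4) = 66.16
On Form Q, PR 66.16 falls between score 15 (PR 61.6) and 17 (PR 79.1).
Interpolate: 15 + (66.16 − 61.6)/(79.1 − 61.6) × (17 − 15) = 15.5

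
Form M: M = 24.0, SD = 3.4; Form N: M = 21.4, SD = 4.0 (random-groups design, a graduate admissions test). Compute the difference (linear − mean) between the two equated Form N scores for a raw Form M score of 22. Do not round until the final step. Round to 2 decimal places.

Mean-equated: 22 + (21.4 − 24.0) = 19.40
Linear-equated: (4.0/3.4)(22 − 24.0) + 21.4 = 19.047
Difference = 19.047 − 19.40 = -0.35

-0.35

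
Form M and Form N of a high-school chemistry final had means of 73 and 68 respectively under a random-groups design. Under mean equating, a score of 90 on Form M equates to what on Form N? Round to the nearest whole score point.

85

Mean equating: y = x + (M_Y − M_X) = 90 + (68 − 73) = 85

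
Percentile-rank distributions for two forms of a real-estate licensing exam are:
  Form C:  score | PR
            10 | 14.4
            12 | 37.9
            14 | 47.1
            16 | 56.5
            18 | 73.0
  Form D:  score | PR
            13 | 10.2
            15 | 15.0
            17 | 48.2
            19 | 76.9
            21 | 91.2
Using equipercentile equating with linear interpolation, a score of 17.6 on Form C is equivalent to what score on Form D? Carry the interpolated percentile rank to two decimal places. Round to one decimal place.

18.5

PR of 17.6 on Form C: 56.5 + (17.6 − 16)/(18 − 16) × (73.0 − 56.5) = 69.70
On Form D, PR 69.70 falls between score 17 (PR 48.2) and 19 (PR 76.9).
Interpolate: 17 + (69.70 − 48.2)/(76.9 − 48.2) × (19 − 17) = 18.5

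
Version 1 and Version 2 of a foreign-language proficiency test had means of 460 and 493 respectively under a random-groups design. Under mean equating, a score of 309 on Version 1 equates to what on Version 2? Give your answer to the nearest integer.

Mean equating: y = x + (M_Y − M_X) = 309 + (493 − 460) = 342

342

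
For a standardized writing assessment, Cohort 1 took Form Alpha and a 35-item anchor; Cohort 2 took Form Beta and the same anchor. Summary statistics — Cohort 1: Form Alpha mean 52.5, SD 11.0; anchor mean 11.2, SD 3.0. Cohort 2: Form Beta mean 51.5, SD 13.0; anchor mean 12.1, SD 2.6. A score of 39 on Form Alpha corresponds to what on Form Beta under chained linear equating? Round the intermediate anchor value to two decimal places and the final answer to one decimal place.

Form Alpha → anchor (Cohort 1): v = (3.0/11.0)(39 − 52.5) + 11.2 = 7.52
anchor → Form Beta (Cohort 2): y = (13.0/2.6)(7.52 − 12.1) + 51.5 = 28.6

28.6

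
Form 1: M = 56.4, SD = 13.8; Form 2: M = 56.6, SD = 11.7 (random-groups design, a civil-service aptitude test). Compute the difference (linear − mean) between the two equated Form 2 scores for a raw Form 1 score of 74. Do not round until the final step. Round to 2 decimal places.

-2.68

Mean-equated: 74 + (56.6 − 56.4) = 74.20
Linear-equated: (11.7/13.8)(74 − 56.4) + 56.6 = 71.522
Difference = 71.522 − 74.20 = -2.68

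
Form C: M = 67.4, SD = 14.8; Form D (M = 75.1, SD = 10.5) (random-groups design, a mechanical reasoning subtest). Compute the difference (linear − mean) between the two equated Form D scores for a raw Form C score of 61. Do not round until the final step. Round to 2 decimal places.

1.86

Mean-equated: 61 + (75.1 − 67.4) = 68.70
Linear-equated: (10.5/14.8)(61 − 67.4) + 75.1 = 70.559
Difference = 70.559 − 68.70 = 1.86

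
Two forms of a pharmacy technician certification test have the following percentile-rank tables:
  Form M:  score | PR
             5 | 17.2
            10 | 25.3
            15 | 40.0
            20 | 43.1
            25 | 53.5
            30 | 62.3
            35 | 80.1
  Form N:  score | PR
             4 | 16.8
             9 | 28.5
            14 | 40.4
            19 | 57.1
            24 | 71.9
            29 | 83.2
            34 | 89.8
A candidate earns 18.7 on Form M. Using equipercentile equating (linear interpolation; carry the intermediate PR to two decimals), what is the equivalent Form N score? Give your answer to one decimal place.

PR of 18.7 on Form M: 40.0 + (18.7 − 15)/(20 − 15) × (43.1 − 40.0) = 42.29
On Form N, PR 42.29 falls between score 14 (PR 40.4) and 19 (PR 57.1).
Interpolate: 14 + (42.29 − 40.4)/(57.1 − 40.4) × (19 − 14) = 14.6

14.6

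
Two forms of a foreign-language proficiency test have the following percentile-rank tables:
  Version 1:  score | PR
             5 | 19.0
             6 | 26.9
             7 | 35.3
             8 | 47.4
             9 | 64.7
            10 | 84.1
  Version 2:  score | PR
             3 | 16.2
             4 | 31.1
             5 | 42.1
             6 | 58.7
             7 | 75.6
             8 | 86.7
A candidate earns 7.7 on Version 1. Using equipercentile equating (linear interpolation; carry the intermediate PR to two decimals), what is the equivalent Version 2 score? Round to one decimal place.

5.1

PR of 7.7 on Version 1: 35.3 + (7.7 − 7)/(8 − 7) × (47.4 − 35.3) = 43.77
On Version 2, PR 43.77 falls between score 5 (PR 42.1) and 6 (PR 58.7).
Interpolate: 5 + (43.77 − 42.1)/(58.7 − 42.1) × (6 − 5) = 5.1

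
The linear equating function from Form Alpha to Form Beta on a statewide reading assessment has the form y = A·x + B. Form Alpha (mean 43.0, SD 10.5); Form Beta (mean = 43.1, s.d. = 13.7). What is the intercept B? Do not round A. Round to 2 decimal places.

A = SD_Y / SD_X = 13.7 / 10.5 = 1.304762
B = M_Y − A·M_X = 43.1 − 1.304762 × 43.0 = -13.00

-13.00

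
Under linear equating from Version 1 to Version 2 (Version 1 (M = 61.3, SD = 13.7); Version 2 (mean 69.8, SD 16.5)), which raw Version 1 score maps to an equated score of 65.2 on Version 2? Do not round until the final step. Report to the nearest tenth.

57.5

Invert y = (SD_Y/SD_X)(x − M_X) + M_Y:
x = (SD_X/SD_Y)(y − M_Y) + M_X = (13.7/16.5)(65.2 − 69.8) + 61.3
x = 0.830303 × -4.600 + 61.3 = 57.5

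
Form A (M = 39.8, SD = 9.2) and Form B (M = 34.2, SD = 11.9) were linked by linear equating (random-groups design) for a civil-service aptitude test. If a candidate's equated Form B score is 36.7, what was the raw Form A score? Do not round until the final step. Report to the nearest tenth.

Invert y = (SD_Y/SD_X)(x − M_X) + M_Y:
x = (SD_X/SD_Y)(y − M_Y) + M_X = (9.2/11.9)(36.7 − 34.2) + 39.8
x = 0.773109 × 2.500 + 39.8 = 41.7

41.7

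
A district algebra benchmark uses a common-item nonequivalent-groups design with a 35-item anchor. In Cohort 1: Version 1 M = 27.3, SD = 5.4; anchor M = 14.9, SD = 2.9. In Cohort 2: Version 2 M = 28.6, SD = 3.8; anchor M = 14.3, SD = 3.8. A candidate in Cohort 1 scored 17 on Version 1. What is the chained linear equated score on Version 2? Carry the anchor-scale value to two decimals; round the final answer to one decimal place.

23.7

Version 1 → anchor (Cohort 1): v = (2.9/5.4)(17 − 27.3) + 14.9 = 9.37
anchor → Version 2 (Cohort 2): y = (3.8/3.8)(9.37 − 14.3) + 28.6 = 23.7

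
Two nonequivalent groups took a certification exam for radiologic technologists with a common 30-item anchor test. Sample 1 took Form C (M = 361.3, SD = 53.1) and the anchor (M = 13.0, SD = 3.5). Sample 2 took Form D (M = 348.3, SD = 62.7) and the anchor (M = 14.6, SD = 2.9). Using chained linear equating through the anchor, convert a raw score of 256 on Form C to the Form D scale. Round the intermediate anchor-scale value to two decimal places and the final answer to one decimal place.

Form C → anchor (Sample 1): v = (3.5/53.1)(256 − 361.3) + 13.0 = 6.06
anchor → Form D (Sample 2): y = (62.7/2.9)(6.06 − 14.6) + 348.3 = 163.7

163.7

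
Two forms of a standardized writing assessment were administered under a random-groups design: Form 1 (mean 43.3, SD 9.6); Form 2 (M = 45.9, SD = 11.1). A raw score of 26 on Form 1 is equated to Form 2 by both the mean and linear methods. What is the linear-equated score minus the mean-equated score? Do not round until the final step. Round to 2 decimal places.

-2.70

Mean-equated: 26 + (45.9 − 43.3) = 28.60
Linear-equated: (11.1/9.6)(26 − 43.3) + 45.9 = 25.897
Difference = 25.897 − 28.60 = -2.70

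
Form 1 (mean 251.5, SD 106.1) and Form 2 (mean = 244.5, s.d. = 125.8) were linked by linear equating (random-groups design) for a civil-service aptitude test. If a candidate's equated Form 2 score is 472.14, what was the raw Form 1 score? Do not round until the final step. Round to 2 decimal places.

443.49

Invert y = (SD_Y/SD_X)(x − M_X) + M_Y:
x = (SD_X/SD_Y)(y − M_Y) + M_X = (106.1/125.8)(472.14 − 244.5) + 251.5
x = 0.843402 × 227.640 + 251.5 = 443.49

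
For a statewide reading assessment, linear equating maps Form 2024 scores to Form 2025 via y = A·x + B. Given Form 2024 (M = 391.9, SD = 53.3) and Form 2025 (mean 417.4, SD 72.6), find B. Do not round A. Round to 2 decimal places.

-116.41

A = SD_Y / SD_X = 72.6 / 53.3 = 1.362101
B = M_Y − A·M_X = 417.4 − 1.362101 × 391.9 = -116.41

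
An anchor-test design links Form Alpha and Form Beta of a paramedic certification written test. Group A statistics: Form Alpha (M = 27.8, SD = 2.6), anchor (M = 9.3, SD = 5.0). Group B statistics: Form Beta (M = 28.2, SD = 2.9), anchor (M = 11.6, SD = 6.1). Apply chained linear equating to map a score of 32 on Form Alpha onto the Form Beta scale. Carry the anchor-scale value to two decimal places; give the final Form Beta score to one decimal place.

Form Alpha → anchor (Group A): v = (5.0/2.6)(32 − 27.8) + 9.3 = 17.38
anchor → Form Beta (Group B): y = (2.9/6.1)(17.38 − 11.6) + 28.2 = 30.9

30.9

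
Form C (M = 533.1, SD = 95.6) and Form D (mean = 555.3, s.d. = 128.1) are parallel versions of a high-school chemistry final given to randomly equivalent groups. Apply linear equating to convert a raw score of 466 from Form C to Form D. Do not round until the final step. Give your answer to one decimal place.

Linear equating: y = (SD_Y/SD_X)(x − M_X) + M_Y
y = (128.1/95.6)(466 − 533.1) + 555.3
y = 1.339958 × -67.1 + 555.3 = -89.9112 + 555.3 = 465.4

465.4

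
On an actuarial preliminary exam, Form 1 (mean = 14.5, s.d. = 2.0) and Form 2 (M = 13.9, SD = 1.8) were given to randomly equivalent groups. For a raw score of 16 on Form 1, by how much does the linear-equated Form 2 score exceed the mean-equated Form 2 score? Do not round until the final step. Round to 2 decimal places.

-0.15

Mean-equated: 16 + (13.9 − 14.5) = 15.40
Linear-equated: (1.8/2.0)(16 − 14.5) + 13.9 = 15.250
Difference = 15.250 − 15.40 = -0.15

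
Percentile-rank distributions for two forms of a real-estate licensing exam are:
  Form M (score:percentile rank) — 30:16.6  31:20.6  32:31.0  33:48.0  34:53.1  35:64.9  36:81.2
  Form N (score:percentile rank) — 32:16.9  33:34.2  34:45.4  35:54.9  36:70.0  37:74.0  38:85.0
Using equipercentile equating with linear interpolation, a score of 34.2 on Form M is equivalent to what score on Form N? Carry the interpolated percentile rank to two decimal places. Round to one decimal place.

PR of 34.2 on Form M: 53.1 + (34.2 − 34)/(35 − 34) × (64.9 − 53.1) = 55.46
On Form N, PR 55.46 falls between score 35 (PR 54.9) and 36 (PR 70.0).
Interpolate: 35 + (55.46 − 54.9)/(70.0 − 54.9) × (36 − 35) = 35.0

35.0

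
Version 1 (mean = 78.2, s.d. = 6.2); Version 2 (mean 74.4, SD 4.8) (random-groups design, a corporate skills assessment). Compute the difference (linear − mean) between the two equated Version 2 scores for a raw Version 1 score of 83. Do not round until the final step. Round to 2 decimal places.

Mean-equated: 83 + (74.4 − 78.2) = 79.20
Linear-equated: (4.8/6.2)(83 − 78.2) + 74.4 = 78.116
Difference = 78.116 − 79.20 = -1.08

-1.08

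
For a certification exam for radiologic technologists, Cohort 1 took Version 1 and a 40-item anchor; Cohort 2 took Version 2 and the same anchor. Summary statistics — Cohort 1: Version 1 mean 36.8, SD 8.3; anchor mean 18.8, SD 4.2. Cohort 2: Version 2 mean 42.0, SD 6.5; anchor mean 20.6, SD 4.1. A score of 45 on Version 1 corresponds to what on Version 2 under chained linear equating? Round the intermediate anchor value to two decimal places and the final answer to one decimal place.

45.7

Version 1 → anchor (Cohort 1): v = (4.2/8.3)(45 − 36.8) + 18.8 = 22.95
anchor → Version 2 (Cohort 2): y = (6.5/4.1)(22.95 − 20.6) + 42.0 = 45.7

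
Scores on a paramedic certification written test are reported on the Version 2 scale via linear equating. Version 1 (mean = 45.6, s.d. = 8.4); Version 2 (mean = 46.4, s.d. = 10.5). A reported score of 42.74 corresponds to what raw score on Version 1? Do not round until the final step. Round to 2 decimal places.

42.67

Invert y = (SD_Y/SD_X)(x − M_X) + M_Y:
x = (SD_X/SD_Y)(y − M_Y) + M_X = (8.4/10.5)(42.74 − 46.4) + 45.6
x = 0.800000 × -3.660 + 45.6 = 42.67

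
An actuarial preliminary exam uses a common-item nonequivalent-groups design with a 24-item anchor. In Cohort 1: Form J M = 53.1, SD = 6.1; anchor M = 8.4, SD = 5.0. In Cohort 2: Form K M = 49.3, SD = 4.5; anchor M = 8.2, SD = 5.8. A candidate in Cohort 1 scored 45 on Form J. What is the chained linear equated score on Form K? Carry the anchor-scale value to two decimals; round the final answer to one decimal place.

Form J → anchor (Cohort 1): v = (5.0/6.1)(45 − 53.1) + 8.4 = 1.76
anchor → Form K (Cohort 2): y = (4.5/5.8)(1.76 − 8.2) + 49.3 = 44.3

44.3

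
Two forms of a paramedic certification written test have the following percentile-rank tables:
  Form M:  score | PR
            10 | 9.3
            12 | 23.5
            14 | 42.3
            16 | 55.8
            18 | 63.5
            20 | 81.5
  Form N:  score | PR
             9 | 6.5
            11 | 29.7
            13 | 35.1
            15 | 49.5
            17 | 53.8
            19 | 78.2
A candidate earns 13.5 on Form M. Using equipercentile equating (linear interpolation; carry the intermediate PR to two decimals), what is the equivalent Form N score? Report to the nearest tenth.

PR of 13.5 on Form M: 23.5 + (13.5 − 12)/(14 − 12) × (42.3 − 23.5) = 37.60
On Form N, PR 37.60 falls between score 13 (PR 35.1) and 15 (PR 49.5).
Interpolate: 13 + (37.60 − 35.1)/(49.5 − 35.1) × (15 − 13) = 13.3

13.3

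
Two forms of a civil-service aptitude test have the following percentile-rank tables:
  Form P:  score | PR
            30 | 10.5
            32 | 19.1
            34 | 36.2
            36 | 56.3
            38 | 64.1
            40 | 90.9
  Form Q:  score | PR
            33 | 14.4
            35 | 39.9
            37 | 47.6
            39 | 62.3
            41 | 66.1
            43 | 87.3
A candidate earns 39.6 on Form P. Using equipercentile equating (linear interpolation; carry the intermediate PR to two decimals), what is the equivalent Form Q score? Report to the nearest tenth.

PR of 39.6 on Form P: 64.1 + (39.6 − 38)/(40 − 38) × (90.9 − 64.1) = 85.54
On Form Q, PR 85.54 falls between score 41 (PR 66.1) and 43 (PR 87.3).
Interpolate: 41 + (85.54 − 66.1)/(87.3 − 66.1) × (43 − 41) = 42.8

42.8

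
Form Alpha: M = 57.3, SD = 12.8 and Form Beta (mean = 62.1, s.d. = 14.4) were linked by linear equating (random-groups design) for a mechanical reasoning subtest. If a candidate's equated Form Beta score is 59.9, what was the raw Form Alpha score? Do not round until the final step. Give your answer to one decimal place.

Invert y = (SD_Y/SD_X)(x − M_X) + M_Y:
x = (SD_X/SD_Y)(y − M_Y) + M_X = (12.8/14.4)(59.9 − 62.1) + 57.3
x = 0.888889 × -2.200 + 57.3 = 55.3

55.3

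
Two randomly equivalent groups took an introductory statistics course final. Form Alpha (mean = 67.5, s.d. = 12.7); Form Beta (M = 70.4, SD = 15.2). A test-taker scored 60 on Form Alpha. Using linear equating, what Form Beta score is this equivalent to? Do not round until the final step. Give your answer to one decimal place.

61.4

Linear equating: y = (SD_Y/SD_X)(x − M_X) + M_Y
y = (15.2/12.7)(60 − 67.5) + 70.4
y = 1.196850 × -7.5 + 70.4 = -8.9764 + 70.4 = 61.4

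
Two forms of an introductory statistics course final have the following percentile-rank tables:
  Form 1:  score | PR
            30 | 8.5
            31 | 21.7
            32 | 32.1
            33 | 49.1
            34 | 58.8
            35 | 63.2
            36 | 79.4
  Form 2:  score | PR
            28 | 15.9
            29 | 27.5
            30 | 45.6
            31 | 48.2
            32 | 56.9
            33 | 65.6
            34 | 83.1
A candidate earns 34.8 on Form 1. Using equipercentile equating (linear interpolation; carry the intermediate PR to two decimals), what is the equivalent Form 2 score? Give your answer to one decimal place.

PR of 34.8 on Form 1: 58.8 + (34.8 − 34)/(35 − 34) × (63.2 − 58.8) = 62.32
On Form 2, PR 62.32 falls between score 32 (PR 56.9) and 33 (PR 65.6).
Interpolate: 32 + (62.32 − 56.9)/(65.6 − 56.9) × (33 − 32) = 32.6

32.6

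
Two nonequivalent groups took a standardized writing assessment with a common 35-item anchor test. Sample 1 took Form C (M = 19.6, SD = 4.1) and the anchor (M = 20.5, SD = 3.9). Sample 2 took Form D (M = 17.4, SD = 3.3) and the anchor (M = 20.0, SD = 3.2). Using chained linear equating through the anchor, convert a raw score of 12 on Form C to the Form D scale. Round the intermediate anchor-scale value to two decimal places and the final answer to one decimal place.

Form C → anchor (Sample 1): v = (3.9/4.1)(12 − 19.6) + 20.5 = 13.27
anchor → Form D (Sample 2): y = (3.3/3.2)(13.27 − 20.0) + 17.4 = 10.5

10.5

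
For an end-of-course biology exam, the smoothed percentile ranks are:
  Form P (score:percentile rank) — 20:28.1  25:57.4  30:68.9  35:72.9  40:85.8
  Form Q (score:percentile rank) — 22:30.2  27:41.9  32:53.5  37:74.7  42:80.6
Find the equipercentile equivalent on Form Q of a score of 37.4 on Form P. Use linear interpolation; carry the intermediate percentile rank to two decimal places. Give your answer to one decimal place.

PR of 37.4 on Form P: 72.9 + (37.4 − 35)/(40 − 35) × (85.8 − 72.9) = 79.09
On Form Q, PR 79.09 falls between score 37 (PR 74.7) and 42 (PR 80.6).
Interpolate: 37 + (79.09 − 74.7)/(80.6 − 74.7) × (42 − 37) = 40.7

40.7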